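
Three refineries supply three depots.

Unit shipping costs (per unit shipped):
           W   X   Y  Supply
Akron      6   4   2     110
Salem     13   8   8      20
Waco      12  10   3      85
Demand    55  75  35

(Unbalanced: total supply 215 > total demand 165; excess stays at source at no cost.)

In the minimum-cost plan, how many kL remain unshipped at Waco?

50

An optimal plan:
  Akron–W: 55 kL
  Akron–X: 55 kL
  Salem–X: 20 kL
  Waco–Y: 35 kL
Total cost = 815.
Waco ships 35 of its 85, leaving 50.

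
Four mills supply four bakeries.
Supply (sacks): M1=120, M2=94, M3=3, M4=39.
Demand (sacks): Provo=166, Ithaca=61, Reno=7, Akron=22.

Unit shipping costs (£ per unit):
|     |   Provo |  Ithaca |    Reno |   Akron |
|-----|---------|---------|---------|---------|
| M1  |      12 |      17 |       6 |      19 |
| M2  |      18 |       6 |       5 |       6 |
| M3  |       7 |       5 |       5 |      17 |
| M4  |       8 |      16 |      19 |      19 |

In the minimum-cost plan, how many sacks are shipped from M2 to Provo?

4

Solving gives:
  M1–Provo: 120 × £12 = £1440
  M2–Provo: 4 × £18 = £72
  M2–Ithaca: 61 × £6 = £366
  M2–Reno: 7 × £5 = £35
  M2–Akron: 22 × £6 = £132
  M3–Provo: 3 × £7 = £21
  M4–Provo: 39 × £8 = £312
Total cost = £2378.
So M2→Provo carries 4 sacks.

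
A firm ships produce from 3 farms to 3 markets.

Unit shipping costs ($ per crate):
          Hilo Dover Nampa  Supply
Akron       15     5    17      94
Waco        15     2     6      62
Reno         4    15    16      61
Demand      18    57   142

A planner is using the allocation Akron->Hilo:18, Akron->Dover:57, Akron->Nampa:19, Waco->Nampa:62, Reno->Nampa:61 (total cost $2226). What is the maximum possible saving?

180

Current plan cost = 18·15 + 57·5 + 19·17 + 62·6 + 61·16 = $2226.
Optimal plan:
  Akron→Dover: 57 × $5 = $285
  Akron→Nampa: 37 × $17 = $629
  Waco→Nampa: 62 × $6 = $372
  Reno→Hilo: 18 × $4 = $72
  Reno→Nampa: 43 × $16 = $688
Optimal cost = $2046.
Saving = 2226 − 2046 = $180.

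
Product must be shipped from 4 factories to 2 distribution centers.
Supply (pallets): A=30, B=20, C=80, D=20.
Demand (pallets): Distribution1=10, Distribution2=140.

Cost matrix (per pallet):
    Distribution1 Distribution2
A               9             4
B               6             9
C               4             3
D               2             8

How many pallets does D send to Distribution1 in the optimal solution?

Optimal shipments:
  A->Distribution2: 30 × 4 = 120
  B->Distribution2: 20 × 9 = 180
  C->Distribution2: 80 × 3 = 240
  D->Distribution1: 10 × 2 = 20
  D->Distribution2: 10 × 8 = 80
Total cost = 640.
So D→Distribution1 carries 10 pallets.

10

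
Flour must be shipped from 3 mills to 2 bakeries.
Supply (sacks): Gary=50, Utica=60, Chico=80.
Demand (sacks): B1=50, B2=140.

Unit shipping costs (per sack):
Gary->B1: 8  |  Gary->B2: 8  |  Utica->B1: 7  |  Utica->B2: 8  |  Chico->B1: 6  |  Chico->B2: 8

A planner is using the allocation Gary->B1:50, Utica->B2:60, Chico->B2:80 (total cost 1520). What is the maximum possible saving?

Current plan cost = 50·8 + 60·8 + 80·8 = 1520.
Optimal plan:
  Gary→B2: 50 sacks
  Utica→B2: 60 sacks
  Chico→B1: 50 sacks
  Chico→B2: 30 sacks
Optimal cost = 1420.
Saving = 1520 − 1420 = 100.

100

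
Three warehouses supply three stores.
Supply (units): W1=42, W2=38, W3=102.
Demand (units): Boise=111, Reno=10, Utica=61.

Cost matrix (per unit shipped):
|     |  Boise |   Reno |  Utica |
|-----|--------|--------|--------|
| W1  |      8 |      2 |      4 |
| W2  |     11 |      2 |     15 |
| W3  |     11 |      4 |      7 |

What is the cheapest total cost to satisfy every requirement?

An optimal shipping plan:
  W1→Utica: 42 × 4 = 168
  W2→Boise: 28 × 11 = 308
  W2→Reno: 10 × 2 = 20
  W3→Boise: 83 × 11 = 913
  W3→Utica: 19 × 7 = 133
Total = 168 + 308 + 20 + 913 + 133 = 1542.

1542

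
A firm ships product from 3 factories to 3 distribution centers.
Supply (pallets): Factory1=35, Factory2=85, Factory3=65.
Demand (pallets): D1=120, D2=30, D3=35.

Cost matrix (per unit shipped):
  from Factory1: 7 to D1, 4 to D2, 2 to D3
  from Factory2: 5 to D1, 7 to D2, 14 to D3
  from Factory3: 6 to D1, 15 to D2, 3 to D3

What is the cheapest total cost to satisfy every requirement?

Optimal allocation:
  Factory1 to D2: 30 × 4 = 120
  Factory1 to D3: 5 × 2 = 10
  Factory2 to D1: 85 × 5 = 425
  Factory3 to D1: 35 × 6 = 210
  Factory3 to D3: 30 × 3 = 90
Total = 120 + 10 + 425 + 210 + 90 = 855.

855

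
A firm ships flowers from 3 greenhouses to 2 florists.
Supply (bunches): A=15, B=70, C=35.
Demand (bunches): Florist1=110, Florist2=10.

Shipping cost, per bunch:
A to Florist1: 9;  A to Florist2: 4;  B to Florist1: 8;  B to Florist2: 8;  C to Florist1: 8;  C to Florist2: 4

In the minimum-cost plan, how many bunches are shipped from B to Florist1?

70

The minimum-cost plan:
  A to Florist1: 5 bunches
  A to Florist2: 10 bunches
  B to Florist1: 70 bunches
  C to Florist1: 35 bunches
Total cost = 925.
So B→Florist1 carries 70 bunches.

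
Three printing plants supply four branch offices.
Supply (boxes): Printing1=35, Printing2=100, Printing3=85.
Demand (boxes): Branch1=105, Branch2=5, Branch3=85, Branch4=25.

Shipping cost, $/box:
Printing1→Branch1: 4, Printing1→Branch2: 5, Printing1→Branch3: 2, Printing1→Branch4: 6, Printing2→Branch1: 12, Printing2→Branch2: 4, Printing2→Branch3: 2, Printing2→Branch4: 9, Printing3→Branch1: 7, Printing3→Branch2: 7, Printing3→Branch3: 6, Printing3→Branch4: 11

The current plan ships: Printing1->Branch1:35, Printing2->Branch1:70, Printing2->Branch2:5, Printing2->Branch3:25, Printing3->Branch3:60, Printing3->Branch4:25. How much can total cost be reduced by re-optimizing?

640

Current plan cost = 35·4 + 70·12 + 5·4 + 25·2 + 60·6 + 25·11 = $1685.
Optimal plan:
  Printing1→Branch1: 20 boxes
  Printing1→Branch4: 15 boxes
  Printing2→Branch2: 5 boxes
  Printing2→Branch3: 85 boxes
  Printing2→Branch4: 10 boxes
  Printing3→Branch1: 85 boxes
Optimal cost = $1045.
Saving = 1685 − 1045 = $640.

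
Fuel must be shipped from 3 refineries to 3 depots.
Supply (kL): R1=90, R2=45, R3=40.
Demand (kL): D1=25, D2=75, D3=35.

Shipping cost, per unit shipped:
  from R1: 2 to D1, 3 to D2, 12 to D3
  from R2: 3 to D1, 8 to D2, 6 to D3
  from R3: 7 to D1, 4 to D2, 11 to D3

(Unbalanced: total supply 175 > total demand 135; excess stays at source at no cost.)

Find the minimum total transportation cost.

An optimal shipping plan:
  R1->D1: 15 kL
  R1->D2: 75 kL
  R2->D1: 10 kL
  R2->D3: 35 kL
Total cost = 495.

495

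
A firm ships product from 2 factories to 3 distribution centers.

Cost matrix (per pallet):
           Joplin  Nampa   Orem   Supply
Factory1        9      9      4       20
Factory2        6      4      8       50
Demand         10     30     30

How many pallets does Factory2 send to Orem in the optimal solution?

10

Solving gives:
  Factory1 to Orem: 20 × 4 = 80
  Factory2 to Joplin: 10 × 6 = 60
  Factory2 to Nampa: 30 × 4 = 120
  Factory2 to Orem: 10 × 8 = 80
Total cost = 340.
So Factory2→Orem carries 10 pallets.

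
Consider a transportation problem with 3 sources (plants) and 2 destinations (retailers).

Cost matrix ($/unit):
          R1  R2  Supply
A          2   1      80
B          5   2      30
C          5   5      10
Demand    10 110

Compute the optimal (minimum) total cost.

One minimum-cost allocation:
  A→R2: 80 × $1 = $80
  B→R2: 30 × $2 = $60
  C→R1: 10 × $5 = $50
Total = 80 + 60 + 50 = $190.
(Supply check: A ships 80; B ships 30; C ships 10.)

190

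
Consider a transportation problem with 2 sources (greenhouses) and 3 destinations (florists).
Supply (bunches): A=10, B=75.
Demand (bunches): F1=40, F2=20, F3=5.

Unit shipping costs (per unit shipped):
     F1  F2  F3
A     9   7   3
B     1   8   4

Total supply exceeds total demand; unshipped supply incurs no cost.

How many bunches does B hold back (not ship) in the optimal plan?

20

An optimal plan:
  A->F2: 10 × 7 = 70
  B->F1: 40 × 1 = 40
  B->F2: 10 × 8 = 80
  B->F3: 5 × 4 = 20
Total cost = 210.
B ships 55 of its 75, leaving 20.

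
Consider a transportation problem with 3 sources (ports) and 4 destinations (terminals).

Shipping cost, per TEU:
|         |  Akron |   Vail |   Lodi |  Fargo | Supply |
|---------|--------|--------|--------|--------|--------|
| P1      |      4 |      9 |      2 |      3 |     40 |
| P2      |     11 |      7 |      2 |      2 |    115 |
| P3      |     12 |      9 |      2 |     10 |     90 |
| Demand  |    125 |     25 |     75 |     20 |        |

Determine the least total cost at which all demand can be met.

1475

An optimal shipping plan:
  P1->Akron: 40 × 4 = 160
  P2->Akron: 70 × 11 = 770
  P2->Vail: 25 × 7 = 175
  P2->Fargo: 20 × 2 = 40
  P3->Akron: 15 × 12 = 180
  P3->Lodi: 75 × 2 = 150
Total = 160 + 770 + 175 + 40 + 180 + 150 = 1475.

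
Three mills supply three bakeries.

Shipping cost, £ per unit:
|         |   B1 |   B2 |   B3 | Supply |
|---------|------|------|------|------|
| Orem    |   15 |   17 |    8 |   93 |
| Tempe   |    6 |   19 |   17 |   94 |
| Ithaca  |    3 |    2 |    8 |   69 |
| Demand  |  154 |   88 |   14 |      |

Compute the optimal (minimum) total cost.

2037

Optimal allocation:
  Orem->B1: 60 × £15 = £900
  Orem->B2: 19 × £17 = £323
  Orem->B3: 14 × £8 = £112
  Tempe->B1: 94 × £6 = £564
  Ithaca->B2: 69 × £2 = £138
Total = 900 + 323 + 112 + 564 + 138 = £2037.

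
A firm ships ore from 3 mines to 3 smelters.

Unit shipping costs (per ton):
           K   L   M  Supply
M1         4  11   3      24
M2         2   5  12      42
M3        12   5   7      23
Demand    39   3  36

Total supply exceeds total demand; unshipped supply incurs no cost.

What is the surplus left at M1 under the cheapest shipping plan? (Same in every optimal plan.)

0

An optimal plan:
  M1–M: 24 × 3 = 72
  M2–K: 39 × 2 = 78
  M2–L: 3 × 5 = 15
  M3–M: 12 × 7 = 84
Total cost = 249.
M1 ships 24 of its 24, leaving 0.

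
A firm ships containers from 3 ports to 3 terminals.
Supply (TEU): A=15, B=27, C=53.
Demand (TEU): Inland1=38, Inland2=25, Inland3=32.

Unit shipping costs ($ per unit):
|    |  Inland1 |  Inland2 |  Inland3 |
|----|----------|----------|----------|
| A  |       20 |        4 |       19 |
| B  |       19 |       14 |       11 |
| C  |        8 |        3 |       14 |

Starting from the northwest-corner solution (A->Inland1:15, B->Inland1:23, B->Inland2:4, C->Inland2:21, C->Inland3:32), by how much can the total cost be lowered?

Current plan cost = 15·20 + 23·19 + 4·14 + 21·3 + 32·14 = $1304.
Optimal plan:
  A–Inland2: 15 × $4 = $60
  B–Inland3: 27 × $11 = $297
  C–Inland1: 38 × $8 = $304
  C–Inland2: 10 × $3 = $30
  C–Inland3: 5 × $14 = $70
Optimal cost = $761.
Saving = 1304 − 761 = $543.

543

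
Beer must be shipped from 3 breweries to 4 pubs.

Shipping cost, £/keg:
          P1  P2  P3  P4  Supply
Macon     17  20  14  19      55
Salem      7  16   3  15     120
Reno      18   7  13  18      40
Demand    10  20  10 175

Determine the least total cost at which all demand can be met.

3145

One minimum-cost allocation:
  Macon to P4: 55 × £19 = £1045
  Salem to P1: 10 × £7 = £70
  Salem to P3: 10 × £3 = £30
  Salem to P4: 100 × £15 = £1500
  Reno to P2: 20 × £7 = £140
  Reno to P4: 20 × £18 = £360
Total = 1045 + 70 + 30 + 1500 + 140 + 360 = £3145.
(Supply check: Macon ships 55; Salem ships 120; Reno ships 40.)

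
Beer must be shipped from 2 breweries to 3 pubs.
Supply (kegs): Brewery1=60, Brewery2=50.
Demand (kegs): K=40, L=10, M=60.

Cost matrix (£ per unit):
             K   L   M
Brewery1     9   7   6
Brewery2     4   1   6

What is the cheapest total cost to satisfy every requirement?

530

One minimum-cost allocation:
  Brewery1 to M: 60 kegs
  Brewery2 to K: 40 kegs
  Brewery2 to L: 10 kegs
Total cost = £530.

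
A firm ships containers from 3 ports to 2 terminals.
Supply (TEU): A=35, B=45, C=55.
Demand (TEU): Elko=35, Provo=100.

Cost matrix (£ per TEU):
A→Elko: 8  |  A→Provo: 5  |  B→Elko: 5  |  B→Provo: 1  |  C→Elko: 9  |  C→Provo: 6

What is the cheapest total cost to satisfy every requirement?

655

Optimal allocation:
  A to Provo: 35 × £5 = £175
  B to Provo: 45 × £1 = £45
  C to Elko: 35 × £9 = £315
  C to Provo: 20 × £6 = £120
Total = 175 + 45 + 315 + 120 = £655.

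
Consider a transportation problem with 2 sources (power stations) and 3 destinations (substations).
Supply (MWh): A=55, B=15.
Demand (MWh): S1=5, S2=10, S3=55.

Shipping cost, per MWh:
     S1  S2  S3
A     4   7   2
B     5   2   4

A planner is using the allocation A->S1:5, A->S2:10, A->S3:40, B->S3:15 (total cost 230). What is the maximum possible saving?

75

Current plan cost = 5·4 + 10·7 + 40·2 + 15·4 = 230.
Optimal plan:
  A to S3: 55 MWh
  B to S1: 5 MWh
  B to S2: 10 MWh
Optimal cost = 155.
Saving = 230 − 155 = 75.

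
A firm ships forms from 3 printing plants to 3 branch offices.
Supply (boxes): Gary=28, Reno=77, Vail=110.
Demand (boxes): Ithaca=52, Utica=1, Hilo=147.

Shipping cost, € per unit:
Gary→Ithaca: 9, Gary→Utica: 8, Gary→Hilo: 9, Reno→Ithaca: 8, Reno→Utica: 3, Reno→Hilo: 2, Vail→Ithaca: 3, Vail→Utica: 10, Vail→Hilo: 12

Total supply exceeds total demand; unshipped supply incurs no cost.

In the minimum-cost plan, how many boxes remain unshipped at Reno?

0

An optimal plan:
  Gary→Hilo: 28 × €9 = €252
  Reno→Hilo: 77 × €2 = €154
  Vail→Ithaca: 52 × €3 = €156
  Vail→Utica: 1 × €10 = €10
  Vail→Hilo: 42 × €12 = €504
Total cost = €1076.
Reno ships 77 of its 77, leaving 0.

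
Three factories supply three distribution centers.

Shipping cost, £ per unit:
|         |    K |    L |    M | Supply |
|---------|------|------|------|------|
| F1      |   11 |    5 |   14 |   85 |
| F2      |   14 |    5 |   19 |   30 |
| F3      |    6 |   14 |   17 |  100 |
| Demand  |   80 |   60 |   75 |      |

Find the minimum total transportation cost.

Optimal allocation:
  F1–L: 30 pallets
  F1–M: 55 pallets
  F2–L: 30 pallets
  F3–K: 80 pallets
  F3–M: 20 pallets
Total cost = £1890.
(Supply check: F1 ships 85; F2 ships 30; F3 ships 100.)

1890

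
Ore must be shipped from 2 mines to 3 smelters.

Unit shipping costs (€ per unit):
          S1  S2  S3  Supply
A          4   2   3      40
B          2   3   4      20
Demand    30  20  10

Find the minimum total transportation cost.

An optimal shipping plan:
  A->S1: 10 × €4 = €40
  A->S2: 20 × €2 = €40
  A->S3: 10 × €3 = €30
  B->S1: 20 × €2 = €40
Total = 40 + 40 + 30 + 40 = €150.
(Supply check: A ships 40; B ships 20.)

150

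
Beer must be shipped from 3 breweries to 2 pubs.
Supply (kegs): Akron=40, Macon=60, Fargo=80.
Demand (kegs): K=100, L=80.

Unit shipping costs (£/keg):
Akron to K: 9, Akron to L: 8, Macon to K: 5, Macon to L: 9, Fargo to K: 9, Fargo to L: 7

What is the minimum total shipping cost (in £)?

A cheapest plan:
  Akron→K: 40 × £9 = £360
  Macon→K: 60 × £5 = £300
  Fargo→L: 80 × £7 = £560
Total = 360 + 300 + 560 = £1220.

1220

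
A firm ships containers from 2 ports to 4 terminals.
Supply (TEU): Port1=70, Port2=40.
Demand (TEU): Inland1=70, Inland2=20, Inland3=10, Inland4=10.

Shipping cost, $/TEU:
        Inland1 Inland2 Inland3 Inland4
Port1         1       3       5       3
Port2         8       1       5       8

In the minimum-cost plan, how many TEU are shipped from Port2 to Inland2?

Optimal shipments:
  Port1->Inland1: 70 × $1 = $70
  Port2->Inland2: 20 × $1 = $20
  Port2->Inland3: 10 × $5 = $50
  Port2->Inland4: 10 × $8 = $80
Total cost = $220.
So Port2→Inland2 carries 20 TEU.

20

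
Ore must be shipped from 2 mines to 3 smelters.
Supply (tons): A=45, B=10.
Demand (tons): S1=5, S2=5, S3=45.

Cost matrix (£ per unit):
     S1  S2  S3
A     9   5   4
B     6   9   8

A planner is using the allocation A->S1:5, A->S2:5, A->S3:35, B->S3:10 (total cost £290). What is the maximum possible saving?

35

Current plan cost = 5·9 + 5·5 + 35·4 + 10·8 = £290.
Optimal plan:
  A to S2: 5 tons
  A to S3: 40 tons
  B to S1: 5 tons
  B to S3: 5 tons
Optimal cost = £255.
Saving = 290 − 255 = £35.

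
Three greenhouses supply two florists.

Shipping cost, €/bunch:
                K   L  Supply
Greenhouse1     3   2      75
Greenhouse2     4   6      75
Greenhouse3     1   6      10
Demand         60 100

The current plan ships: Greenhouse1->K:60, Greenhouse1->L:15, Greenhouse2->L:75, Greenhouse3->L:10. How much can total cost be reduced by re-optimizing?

Current plan cost = 60·3 + 15·2 + 75·6 + 10·6 = €720.
Optimal plan:
  Greenhouse1->L: 75 × €2 = €150
  Greenhouse2->K: 50 × €4 = €200
  Greenhouse2->L: 25 × €6 = €150
  Greenhouse3->K: 10 × €1 = €10
Optimal cost = €510.
Saving = 720 − 510 = €210.

210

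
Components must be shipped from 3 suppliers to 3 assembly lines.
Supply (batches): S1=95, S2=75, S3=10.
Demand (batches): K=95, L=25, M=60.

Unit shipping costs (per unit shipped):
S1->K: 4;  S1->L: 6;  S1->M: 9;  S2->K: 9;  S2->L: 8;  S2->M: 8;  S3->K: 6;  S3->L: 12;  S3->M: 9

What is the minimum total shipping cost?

Optimal allocation:
  S1->K: 85 batches
  S1->L: 10 batches
  S2->L: 15 batches
  S2->M: 60 batches
  S3->K: 10 batches
Total cost = 1060.
(Supply check: S1 ships 95; S2 ships 75; S3 ships 10.)

1060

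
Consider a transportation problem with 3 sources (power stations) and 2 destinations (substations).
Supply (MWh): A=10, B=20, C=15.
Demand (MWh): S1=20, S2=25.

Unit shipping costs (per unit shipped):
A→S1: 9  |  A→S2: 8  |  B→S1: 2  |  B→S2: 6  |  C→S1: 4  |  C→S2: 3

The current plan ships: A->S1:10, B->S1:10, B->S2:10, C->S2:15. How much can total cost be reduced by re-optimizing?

Current plan cost = 10·9 + 10·2 + 10·6 + 15·3 = 215.
Optimal plan:
  A–S2: 10 × 8 = 80
  B–S1: 20 × 2 = 40
  C–S2: 15 × 3 = 45
Optimal cost = 165.
Saving = 215 − 165 = 50.

50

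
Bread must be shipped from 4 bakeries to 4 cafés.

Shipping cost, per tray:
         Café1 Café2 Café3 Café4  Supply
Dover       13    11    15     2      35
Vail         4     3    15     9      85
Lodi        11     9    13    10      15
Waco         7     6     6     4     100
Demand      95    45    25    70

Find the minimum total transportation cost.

An optimal shipping plan:
  Dover->Café4: 35 × 2 = 70
  Vail->Café1: 85 × 4 = 340
  Lodi->Café2: 15 × 9 = 135
  Waco->Café1: 10 × 7 = 70
  Waco->Café2: 30 × 6 = 180
  Waco->Café3: 25 × 6 = 150
  Waco->Café4: 35 × 4 = 140
Total = 70 + 340 + 135 + 70 + 180 + 150 + 140 = 1085.

1085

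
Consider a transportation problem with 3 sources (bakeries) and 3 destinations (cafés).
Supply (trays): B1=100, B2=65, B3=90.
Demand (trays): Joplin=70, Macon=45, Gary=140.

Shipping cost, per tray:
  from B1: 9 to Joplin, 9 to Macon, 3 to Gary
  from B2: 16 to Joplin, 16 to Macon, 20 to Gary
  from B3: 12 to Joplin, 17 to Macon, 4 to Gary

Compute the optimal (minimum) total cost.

Optimal allocation:
  B1–Joplin: 5 × 9 = 45
  B1–Macon: 45 × 9 = 405
  B1–Gary: 50 × 3 = 150
  B2–Joplin: 65 × 16 = 1040
  B3–Gary: 90 × 4 = 360
Total = 45 + 405 + 150 + 1040 + 360 = 2000.
(Supply check: B1 ships 100; B2 ships 65; B3 ships 90.)

2000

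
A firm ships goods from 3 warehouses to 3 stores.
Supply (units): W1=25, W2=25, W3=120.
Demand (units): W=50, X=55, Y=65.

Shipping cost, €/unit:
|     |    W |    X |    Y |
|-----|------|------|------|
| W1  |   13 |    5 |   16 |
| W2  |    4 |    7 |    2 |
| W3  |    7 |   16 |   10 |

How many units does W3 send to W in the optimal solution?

50

Solving gives:
  W1->X: 25 × €5 = €125
  W2->X: 25 × €7 = €175
  W3->W: 50 × €7 = €350
  W3->X: 5 × €16 = €80
  W3->Y: 65 × €10 = €650
Total cost = €1380.
So W3→W carries 50 units.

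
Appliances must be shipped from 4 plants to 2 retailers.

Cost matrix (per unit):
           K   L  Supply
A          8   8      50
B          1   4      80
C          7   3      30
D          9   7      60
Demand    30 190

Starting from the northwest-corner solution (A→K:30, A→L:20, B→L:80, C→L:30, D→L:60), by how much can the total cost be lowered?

Current plan cost = 30·8 + 20·8 + 80·4 + 30·3 + 60·7 = 1230.
Optimal plan:
  A–L: 50 × 8 = 400
  B–K: 30 × 1 = 30
  B–L: 50 × 4 = 200
  C–L: 30 × 3 = 90
  D–L: 60 × 7 = 420
Optimal cost = 1140.
Saving = 1230 − 1140 = 90.

90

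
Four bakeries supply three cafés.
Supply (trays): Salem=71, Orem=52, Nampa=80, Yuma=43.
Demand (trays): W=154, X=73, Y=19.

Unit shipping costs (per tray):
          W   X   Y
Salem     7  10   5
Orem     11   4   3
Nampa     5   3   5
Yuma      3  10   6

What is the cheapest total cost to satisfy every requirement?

1135

One minimum-cost allocation:
  Salem→W: 71 × 7 = 497
  Orem→X: 33 × 4 = 132
  Orem→Y: 19 × 3 = 57
  Nampa→W: 40 × 5 = 200
  Nampa→X: 40 × 3 = 120
  Yuma→W: 43 × 3 = 129
Total = 497 + 132 + 57 + 200 + 120 + 129 = 1135.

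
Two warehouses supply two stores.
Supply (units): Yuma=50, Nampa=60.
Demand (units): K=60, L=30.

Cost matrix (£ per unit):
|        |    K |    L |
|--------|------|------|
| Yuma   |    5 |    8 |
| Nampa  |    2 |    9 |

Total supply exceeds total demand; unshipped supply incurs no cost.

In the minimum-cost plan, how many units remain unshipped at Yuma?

20

An optimal plan:
  Yuma to L: 30 units
  Nampa to K: 60 units
Total cost = £360.
Yuma ships 30 of its 50, leaving 20.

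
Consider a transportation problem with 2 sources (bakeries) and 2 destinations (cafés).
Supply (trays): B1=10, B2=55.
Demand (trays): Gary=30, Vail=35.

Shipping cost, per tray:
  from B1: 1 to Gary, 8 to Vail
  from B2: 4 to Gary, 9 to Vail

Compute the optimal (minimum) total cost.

One minimum-cost allocation:
  B1–Gary: 10 trays
  B2–Gary: 20 trays
  B2–Vail: 35 trays
Total cost = 405.
(Supply check: B1 ships 10; B2 ships 55.)

405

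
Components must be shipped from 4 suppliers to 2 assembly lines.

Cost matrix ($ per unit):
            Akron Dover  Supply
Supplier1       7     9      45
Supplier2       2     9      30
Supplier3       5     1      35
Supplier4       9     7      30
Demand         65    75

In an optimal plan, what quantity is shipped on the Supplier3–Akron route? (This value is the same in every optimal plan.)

0

Optimal shipments:
  Supplier1–Akron: 35 × $7 = $245
  Supplier1–Dover: 10 × $9 = $90
  Supplier2–Akron: 30 × $2 = $60
  Supplier3–Dover: 35 × $1 = $35
  Supplier4–Dover: 30 × $7 = $210
Total cost = $640.
The route Supplier3→Akron is not used.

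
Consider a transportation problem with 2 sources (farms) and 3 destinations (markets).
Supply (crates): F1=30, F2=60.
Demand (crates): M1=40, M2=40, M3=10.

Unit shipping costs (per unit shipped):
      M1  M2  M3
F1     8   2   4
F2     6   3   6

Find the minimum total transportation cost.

An optimal shipping plan:
  F1–M2: 20 crates
  F1–M3: 10 crates
  F2–M1: 40 crates
  F2–M2: 20 crates
Total cost = 380.

380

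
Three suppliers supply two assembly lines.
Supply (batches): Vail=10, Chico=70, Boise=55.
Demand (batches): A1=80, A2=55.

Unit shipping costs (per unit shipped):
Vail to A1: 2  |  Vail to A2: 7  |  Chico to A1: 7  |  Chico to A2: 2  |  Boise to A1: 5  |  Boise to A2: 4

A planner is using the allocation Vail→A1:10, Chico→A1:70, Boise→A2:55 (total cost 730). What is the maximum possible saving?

220

Current plan cost = 10·2 + 70·7 + 55·4 = 730.
Optimal plan:
  Vail–A1: 10 batches
  Chico–A1: 15 batches
  Chico–A2: 55 batches
  Boise–A1: 55 batches
Optimal cost = 510.
Saving = 730 − 510 = 220.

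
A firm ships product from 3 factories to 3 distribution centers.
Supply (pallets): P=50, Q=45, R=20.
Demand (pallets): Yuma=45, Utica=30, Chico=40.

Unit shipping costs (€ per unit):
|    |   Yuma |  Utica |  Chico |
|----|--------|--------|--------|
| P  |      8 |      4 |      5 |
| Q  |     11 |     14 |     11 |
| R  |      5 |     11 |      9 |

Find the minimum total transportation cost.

815

One minimum-cost allocation:
  P to Utica: 30 × €4 = €120
  P to Chico: 20 × €5 = €100
  Q to Yuma: 25 × €11 = €275
  Q to Chico: 20 × €11 = €220
  R to Yuma: 20 × €5 = €100
Total = 120 + 100 + 275 + 220 + 100 = €815.
(Supply check: P ships 50; Q ships 45; R ships 20.)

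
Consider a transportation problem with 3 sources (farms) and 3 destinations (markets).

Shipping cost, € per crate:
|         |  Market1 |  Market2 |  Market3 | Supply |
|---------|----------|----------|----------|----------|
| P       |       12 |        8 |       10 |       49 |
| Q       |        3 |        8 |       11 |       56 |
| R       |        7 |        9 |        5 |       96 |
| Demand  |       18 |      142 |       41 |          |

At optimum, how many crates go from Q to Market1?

Solving gives:
  P–Market2: 49 × €8 = €392
  Q–Market1: 18 × €3 = €54
  Q–Market2: 38 × €8 = €304
  R–Market2: 55 × €9 = €495
  R–Market3: 41 × €5 = €205
Total cost = €1450.
So Q→Market1 carries 18 crates.

18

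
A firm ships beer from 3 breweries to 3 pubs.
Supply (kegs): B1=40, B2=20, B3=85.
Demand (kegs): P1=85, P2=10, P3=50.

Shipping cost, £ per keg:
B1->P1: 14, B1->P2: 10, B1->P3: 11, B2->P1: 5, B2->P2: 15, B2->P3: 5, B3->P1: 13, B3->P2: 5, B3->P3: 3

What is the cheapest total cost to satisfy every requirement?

1185

An optimal shipping plan:
  B1→P1: 40 × £14 = £560
  B2→P1: 20 × £5 = £100
  B3→P1: 25 × £13 = £325
  B3→P2: 10 × £5 = £50
  B3→P3: 50 × £3 = £150
Total = 560 + 100 + 325 + 50 + 150 = £1185.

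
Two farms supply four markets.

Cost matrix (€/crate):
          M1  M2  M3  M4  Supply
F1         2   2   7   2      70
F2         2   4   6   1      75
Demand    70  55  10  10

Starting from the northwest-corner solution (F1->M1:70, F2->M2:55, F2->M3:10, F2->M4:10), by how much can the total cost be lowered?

110

Current plan cost = 70·2 + 55·4 + 10·6 + 10·1 = €430.
Optimal plan:
  F1->M1: 15 × €2 = €30
  F1->M2: 55 × €2 = €110
  F2->M1: 55 × €2 = €110
  F2->M3: 10 × €6 = €60
  F2->M4: 10 × €1 = €10
Optimal cost = €320.
Saving = 430 − 320 = €110.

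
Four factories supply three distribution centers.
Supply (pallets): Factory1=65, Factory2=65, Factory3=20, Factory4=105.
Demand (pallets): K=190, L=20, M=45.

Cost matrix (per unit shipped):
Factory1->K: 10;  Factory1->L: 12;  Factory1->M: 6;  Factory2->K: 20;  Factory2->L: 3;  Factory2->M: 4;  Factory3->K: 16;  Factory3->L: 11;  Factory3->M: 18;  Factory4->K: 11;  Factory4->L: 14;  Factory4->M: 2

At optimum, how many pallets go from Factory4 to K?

105

The minimum-cost plan:
  Factory1 to K: 65 pallets
  Factory2 to L: 20 pallets
  Factory2 to M: 45 pallets
  Factory3 to K: 20 pallets
  Factory4 to K: 105 pallets
Total cost = 2365.
So Factory4→K carries 105 pallets.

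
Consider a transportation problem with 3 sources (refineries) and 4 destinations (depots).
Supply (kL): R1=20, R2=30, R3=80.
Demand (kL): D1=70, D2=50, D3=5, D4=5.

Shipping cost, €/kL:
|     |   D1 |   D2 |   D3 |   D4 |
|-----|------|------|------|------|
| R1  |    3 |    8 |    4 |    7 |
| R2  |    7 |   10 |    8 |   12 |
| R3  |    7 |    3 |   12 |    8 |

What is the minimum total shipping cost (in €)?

640

One minimum-cost allocation:
  R1→D1: 15 kL
  R1→D3: 5 kL
  R2→D1: 30 kL
  R3→D1: 25 kL
  R3→D2: 50 kL
  R3→D4: 5 kL
Total cost = €640.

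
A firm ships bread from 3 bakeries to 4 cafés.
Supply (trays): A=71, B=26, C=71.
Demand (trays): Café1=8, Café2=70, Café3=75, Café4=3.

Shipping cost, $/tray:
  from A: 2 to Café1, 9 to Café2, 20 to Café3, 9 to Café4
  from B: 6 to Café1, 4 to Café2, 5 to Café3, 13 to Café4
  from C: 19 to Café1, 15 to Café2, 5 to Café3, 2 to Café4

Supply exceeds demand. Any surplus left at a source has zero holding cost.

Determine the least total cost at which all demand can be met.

One minimum-cost allocation:
  A to Café1: 8 × $2 = $16
  A to Café2: 51 × $9 = $459
  B to Café2: 19 × $4 = $76
  B to Café3: 7 × $5 = $35
  C to Café3: 68 × $5 = $340
  C to Café4: 3 × $2 = $6
Total = 16 + 459 + 76 + 35 + 340 + 6 = $932.
(Supply check: A ships 59; B ships 26; C ships 71.)

932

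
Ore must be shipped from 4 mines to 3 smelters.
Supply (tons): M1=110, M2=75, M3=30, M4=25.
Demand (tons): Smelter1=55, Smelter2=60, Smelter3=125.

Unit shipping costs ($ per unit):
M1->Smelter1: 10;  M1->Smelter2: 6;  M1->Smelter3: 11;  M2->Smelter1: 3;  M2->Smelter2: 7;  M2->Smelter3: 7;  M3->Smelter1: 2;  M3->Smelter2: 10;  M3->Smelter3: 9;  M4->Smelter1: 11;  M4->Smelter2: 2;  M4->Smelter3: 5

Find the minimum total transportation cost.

1520

An optimal shipping plan:
  M1→Smelter2: 60 × $6 = $360
  M1→Smelter3: 50 × $11 = $550
  M2→Smelter1: 25 × $3 = $75
  M2→Smelter3: 50 × $7 = $350
  M3→Smelter1: 30 × $2 = $60
  M4→Smelter3: 25 × $5 = $125
Total = 360 + 550 + 75 + 350 + 60 + 125 = $1520.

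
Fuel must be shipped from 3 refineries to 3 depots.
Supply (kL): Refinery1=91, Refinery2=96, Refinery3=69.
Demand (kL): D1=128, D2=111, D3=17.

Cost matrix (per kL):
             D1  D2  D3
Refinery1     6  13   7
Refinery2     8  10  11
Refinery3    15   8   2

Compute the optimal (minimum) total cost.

An optimal shipping plan:
  Refinery1->D1: 91 × 6 = 546
  Refinery2->D1: 37 × 8 = 296
  Refinery2->D2: 59 × 10 = 590
  Refinery3->D2: 52 × 8 = 416
  Refinery3->D3: 17 × 2 = 34
Total = 546 + 296 + 590 + 416 + 34 = 1882.

1882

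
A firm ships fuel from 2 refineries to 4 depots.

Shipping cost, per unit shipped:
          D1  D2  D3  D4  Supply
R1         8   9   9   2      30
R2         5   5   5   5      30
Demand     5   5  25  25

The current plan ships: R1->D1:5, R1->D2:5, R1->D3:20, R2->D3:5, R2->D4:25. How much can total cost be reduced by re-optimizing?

Current plan cost = 5·8 + 5·9 + 20·9 + 5·5 + 25·5 = 415.
Optimal plan:
  R1 to D1: 5 × 8 = 40
  R1 to D4: 25 × 2 = 50
  R2 to D2: 5 × 5 = 25
  R2 to D3: 25 × 5 = 125
Optimal cost = 240.
Saving = 415 − 240 = 175.

175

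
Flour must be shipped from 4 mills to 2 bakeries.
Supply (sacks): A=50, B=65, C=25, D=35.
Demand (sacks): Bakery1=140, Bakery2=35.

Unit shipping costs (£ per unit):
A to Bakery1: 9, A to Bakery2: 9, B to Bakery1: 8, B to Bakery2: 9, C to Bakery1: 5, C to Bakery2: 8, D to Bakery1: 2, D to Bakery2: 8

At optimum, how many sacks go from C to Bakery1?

The minimum-cost plan:
  A→Bakery1: 15 × £9 = £135
  A→Bakery2: 35 × £9 = £315
  B→Bakery1: 65 × £8 = £520
  C→Bakery1: 25 × £5 = £125
  D→Bakery1: 35 × £2 = £70
Total cost = £1165.
So C→Bakery1 carries 25 sacks.

25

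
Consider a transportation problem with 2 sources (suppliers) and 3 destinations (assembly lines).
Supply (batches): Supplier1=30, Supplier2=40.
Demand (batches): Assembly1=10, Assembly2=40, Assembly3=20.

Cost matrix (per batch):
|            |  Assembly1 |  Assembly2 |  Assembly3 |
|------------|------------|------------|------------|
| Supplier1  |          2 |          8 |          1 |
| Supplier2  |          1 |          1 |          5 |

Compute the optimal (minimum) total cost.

80

An optimal shipping plan:
  Supplier1→Assembly1: 10 × 2 = 20
  Supplier1→Assembly3: 20 × 1 = 20
  Supplier2→Assembly2: 40 × 1 = 40
Total = 20 + 20 + 40 = 80.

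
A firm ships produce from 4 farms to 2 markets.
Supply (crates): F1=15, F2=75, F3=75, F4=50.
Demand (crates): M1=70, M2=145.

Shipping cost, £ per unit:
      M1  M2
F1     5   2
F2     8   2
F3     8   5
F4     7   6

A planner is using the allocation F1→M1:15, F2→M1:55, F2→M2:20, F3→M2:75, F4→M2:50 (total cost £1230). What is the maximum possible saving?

265

Current plan cost = 15·5 + 55·8 + 20·2 + 75·5 + 50·6 = £1230.
Optimal plan:
  F1→M2: 15 × £2 = £30
  F2→M2: 75 × £2 = £150
  F3→M1: 20 × £8 = £160
  F3→M2: 55 × £5 = £275
  F4→M1: 50 × £7 = £350
Optimal cost = £965.
Saving = 1230 − 965 = £265.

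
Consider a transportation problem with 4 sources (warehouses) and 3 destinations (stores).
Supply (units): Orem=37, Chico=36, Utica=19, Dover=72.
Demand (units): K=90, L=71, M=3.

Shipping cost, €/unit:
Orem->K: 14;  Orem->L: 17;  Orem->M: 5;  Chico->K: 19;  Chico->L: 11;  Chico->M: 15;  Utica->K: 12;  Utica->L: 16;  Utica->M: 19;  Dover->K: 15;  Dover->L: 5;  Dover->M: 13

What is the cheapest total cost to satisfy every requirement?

1773

An optimal shipping plan:
  Orem to K: 34 units
  Orem to M: 3 units
  Chico to K: 36 units
  Utica to K: 19 units
  Dover to K: 1 units
  Dover to L: 71 units
Total cost = €1773.
(Supply check: Orem ships 37; Chico ships 36; Utica ships 19; Dover ships 72.)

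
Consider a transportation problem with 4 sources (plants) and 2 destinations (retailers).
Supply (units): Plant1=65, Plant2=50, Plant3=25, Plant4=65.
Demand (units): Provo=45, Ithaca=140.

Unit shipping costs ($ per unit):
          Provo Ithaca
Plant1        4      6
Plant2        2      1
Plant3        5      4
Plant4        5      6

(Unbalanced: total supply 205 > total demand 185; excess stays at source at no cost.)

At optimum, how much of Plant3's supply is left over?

Minimum-cost shipments:
  Plant1 to Provo: 45 × $4 = $180
  Plant1 to Ithaca: 20 × $6 = $120
  Plant2 to Ithaca: 50 × $1 = $50
  Plant3 to Ithaca: 25 × $4 = $100
  Plant4 to Ithaca: 45 × $6 = $270
Total cost = $720.
Plant3 ships 25 of its 25, leaving 0.

0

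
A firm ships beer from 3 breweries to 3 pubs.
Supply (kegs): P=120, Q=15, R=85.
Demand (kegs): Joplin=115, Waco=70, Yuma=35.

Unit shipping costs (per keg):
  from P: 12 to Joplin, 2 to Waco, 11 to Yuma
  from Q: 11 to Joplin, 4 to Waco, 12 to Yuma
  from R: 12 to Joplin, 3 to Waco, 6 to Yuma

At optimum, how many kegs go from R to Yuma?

35

The minimum-cost plan:
  P→Joplin: 50 × 12 = 600
  P→Waco: 70 × 2 = 140
  Q→Joplin: 15 × 11 = 165
  R→Joplin: 50 × 12 = 600
  R→Yuma: 35 × 6 = 210
Total cost = 1715.
So R→Yuma carries 35 kegs.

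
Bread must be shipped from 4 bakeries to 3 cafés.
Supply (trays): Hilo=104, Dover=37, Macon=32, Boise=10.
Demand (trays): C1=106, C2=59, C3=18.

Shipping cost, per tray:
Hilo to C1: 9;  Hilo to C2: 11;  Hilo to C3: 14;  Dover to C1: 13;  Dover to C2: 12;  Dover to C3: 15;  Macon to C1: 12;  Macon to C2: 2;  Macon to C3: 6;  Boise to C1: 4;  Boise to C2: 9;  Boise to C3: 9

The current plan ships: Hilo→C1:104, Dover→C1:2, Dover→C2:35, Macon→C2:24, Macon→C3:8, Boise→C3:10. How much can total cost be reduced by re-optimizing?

Current plan cost = 104·9 + 2·13 + 35·12 + 24·2 + 8·6 + 10·9 = 1568.
Optimal plan:
  Hilo–C1: 96 × 9 = 864
  Hilo–C2: 8 × 11 = 88
  Dover–C2: 19 × 12 = 228
  Dover–C3: 18 × 15 = 270
  Macon–C2: 32 × 2 = 64
  Boise–C1: 10 × 4 = 40
Optimal cost = 1554.
Saving = 1568 − 1554 = 14.

14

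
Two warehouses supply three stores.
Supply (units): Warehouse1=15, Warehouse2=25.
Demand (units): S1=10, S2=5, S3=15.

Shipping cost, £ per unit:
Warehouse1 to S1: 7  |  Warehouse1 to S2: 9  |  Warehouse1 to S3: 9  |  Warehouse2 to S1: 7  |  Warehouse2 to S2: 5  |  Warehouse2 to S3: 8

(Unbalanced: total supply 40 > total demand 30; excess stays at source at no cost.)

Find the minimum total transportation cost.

215

Optimal allocation:
  Warehouse1→S1: 10 × £7 = £70
  Warehouse2→S2: 5 × £5 = £25
  Warehouse2→S3: 15 × £8 = £120
Total = 70 + 25 + 120 = £215.
(Supply check: Warehouse1 ships 10; Warehouse2 ships 20.)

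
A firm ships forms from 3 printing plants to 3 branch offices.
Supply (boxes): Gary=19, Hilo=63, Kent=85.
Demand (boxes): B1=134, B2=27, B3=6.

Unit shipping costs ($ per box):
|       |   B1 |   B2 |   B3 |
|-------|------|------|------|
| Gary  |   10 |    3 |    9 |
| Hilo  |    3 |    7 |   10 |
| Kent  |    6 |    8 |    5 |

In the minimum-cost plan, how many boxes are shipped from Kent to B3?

6

Solving gives:
  Gary to B2: 19 × $3 = $57
  Hilo to B1: 63 × $3 = $189
  Kent to B1: 71 × $6 = $426
  Kent to B2: 8 × $8 = $64
  Kent to B3: 6 × $5 = $30
Total cost = $766.
So Kent→B3 carries 6 boxes.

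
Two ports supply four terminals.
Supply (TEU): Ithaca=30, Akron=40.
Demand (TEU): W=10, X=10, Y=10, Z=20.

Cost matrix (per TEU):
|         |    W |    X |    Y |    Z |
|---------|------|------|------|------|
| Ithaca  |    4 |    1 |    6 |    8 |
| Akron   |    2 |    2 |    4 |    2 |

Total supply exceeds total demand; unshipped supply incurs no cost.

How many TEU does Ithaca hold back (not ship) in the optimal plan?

An optimal plan:
  Ithaca→X: 10 × 1 = 10
  Akron→W: 10 × 2 = 20
  Akron→Y: 10 × 4 = 40
  Akron→Z: 20 × 2 = 40
Total cost = 110.
Ithaca ships 10 of its 30, leaving 20.

20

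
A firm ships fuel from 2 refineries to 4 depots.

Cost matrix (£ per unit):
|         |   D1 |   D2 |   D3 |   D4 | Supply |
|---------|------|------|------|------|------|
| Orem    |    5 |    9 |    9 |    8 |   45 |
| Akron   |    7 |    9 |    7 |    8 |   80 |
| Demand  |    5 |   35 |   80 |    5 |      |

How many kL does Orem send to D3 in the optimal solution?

The minimum-cost plan:
  Orem to D1: 5 × £5 = £25
  Orem to D2: 35 × £9 = £315
  Orem to D4: 5 × £8 = £40
  Akron to D3: 80 × £7 = £560
Total cost = £940.
The route Orem→D3 is not used.

0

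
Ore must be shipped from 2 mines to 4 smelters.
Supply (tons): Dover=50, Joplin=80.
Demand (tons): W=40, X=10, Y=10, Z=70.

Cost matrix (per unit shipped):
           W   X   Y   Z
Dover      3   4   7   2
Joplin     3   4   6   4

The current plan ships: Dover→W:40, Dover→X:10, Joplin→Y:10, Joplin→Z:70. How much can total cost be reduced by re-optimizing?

100

Current plan cost = 40·3 + 10·4 + 10·6 + 70·4 = 500.
Optimal plan:
  Dover to Z: 50 × 2 = 100
  Joplin to W: 40 × 3 = 120
  Joplin to X: 10 × 4 = 40
  Joplin to Y: 10 × 6 = 60
  Joplin to Z: 20 × 4 = 80
Optimal cost = 400.
Saving = 500 − 400 = 100.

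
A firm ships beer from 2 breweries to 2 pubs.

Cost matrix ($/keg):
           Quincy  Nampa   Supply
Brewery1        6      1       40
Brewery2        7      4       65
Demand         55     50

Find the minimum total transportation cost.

An optimal shipping plan:
  Brewery1->Nampa: 40 × $1 = $40
  Brewery2->Quincy: 55 × $7 = $385
  Brewery2->Nampa: 10 × $4 = $40
Total = 40 + 385 + 40 = $465.

465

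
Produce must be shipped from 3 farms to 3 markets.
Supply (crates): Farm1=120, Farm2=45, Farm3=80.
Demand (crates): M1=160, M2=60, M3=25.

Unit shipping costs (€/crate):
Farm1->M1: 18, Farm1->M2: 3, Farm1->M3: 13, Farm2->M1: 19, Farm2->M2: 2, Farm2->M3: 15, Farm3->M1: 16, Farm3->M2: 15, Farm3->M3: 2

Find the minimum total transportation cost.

2955

An optimal shipping plan:
  Farm1–M1: 105 × €18 = €1890
  Farm1–M2: 15 × €3 = €45
  Farm2–M2: 45 × €2 = €90
  Farm3–M1: 55 × €16 = €880
  Farm3–M3: 25 × €2 = €50
Total = 1890 + 45 + 90 + 880 + 50 = €2955.
(Supply check: Farm1 ships 120; Farm2 ships 45; Farm3 ships 80.)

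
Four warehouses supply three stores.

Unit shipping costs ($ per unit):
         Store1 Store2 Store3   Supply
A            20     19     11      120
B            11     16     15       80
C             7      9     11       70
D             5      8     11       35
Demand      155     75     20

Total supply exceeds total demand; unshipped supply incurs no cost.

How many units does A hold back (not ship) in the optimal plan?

Minimum-cost shipments:
  A->Store2: 45 × $19 = $855
  A->Store3: 20 × $11 = $220
  B->Store1: 80 × $11 = $880
  C->Store1: 40 × $7 = $280
  C->Store2: 30 × $9 = $270
  D->Store1: 35 × $5 = $175
Total cost = $2680.
A ships 65 of its 120, leaving 55.

55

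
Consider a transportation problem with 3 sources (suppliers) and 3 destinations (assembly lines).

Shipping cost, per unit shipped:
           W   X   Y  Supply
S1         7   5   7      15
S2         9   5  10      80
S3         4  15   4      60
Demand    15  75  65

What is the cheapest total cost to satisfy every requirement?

765

A cheapest plan:
  S1–Y: 15 × 7 = 105
  S2–W: 5 × 9 = 45
  S2–X: 75 × 5 = 375
  S3–W: 10 × 4 = 40
  S3–Y: 50 × 4 = 200
Total = 105 + 45 + 375 + 40 + 200 = 765.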